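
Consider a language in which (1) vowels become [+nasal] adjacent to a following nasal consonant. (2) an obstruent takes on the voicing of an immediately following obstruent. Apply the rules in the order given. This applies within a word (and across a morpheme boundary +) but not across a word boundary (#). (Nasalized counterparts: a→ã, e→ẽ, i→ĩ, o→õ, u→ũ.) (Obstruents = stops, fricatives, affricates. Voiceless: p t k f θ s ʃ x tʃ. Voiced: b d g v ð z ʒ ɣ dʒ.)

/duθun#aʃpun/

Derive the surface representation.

Rule 1: /u/ before nasal /n/ → [ũ]
Rule 1: /u/ before nasal /n/ → [ũ]
After rule 1: duθũn#aʃpũn
Rule 2: no segment meets the rule's conditions; no change.

[duθũn#aʃpũn]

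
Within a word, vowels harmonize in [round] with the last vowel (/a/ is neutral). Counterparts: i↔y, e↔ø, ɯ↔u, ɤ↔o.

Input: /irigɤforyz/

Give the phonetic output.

/i/ harmonizes with /y/ ([+round]) → [y]
/i/ harmonizes with /y/ ([+round]) → [y]
/ɤ/ harmonizes with /y/ ([+round]) → [o]

[yrygoforyz]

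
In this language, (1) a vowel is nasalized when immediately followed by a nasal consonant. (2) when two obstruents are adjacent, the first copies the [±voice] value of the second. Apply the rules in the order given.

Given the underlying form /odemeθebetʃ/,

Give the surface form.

Rule 1: /e/ before nasal /m/ → [ẽ]
After rule 1: odẽmeθebetʃ
Rule 2: no segment meets the rule's conditions; no change.

[odẽmeθebetʃ]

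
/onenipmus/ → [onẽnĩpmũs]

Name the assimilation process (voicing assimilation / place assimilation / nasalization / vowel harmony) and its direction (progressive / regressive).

/e/→[ẽ] /i/→[ĩ] /u/→[ũ].
Each target copies a feature from the preceding segment, so the direction is progressive.

nasalization, progressive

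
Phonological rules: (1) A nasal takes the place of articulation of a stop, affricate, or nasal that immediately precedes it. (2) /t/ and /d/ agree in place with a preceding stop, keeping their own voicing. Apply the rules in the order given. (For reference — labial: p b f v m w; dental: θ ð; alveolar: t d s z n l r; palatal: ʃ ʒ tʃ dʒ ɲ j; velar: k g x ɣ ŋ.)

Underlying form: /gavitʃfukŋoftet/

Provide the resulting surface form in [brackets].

[gavitʃfukŋoftet]

Rule 1: no segment meets the rule's conditions; no change.
After rule 1: gavitʃfukŋoftet
Rule 2: no segment meets the rule's conditions; no change.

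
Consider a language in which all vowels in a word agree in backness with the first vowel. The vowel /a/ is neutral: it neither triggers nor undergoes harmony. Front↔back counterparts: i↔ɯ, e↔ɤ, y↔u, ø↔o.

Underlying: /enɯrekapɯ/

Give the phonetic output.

/ɯ/ harmonizes with /e/ ([-back]) → [i]
/ɯ/ harmonizes with /e/ ([-back]) → [i]

[enirekapi]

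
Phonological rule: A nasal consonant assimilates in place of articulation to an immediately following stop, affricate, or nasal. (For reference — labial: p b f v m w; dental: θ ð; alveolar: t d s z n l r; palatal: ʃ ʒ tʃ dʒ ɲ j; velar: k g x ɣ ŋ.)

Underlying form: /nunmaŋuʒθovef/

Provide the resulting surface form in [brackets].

[nummaŋuʒθovef]

/n/ before /m/ (labial) → [m]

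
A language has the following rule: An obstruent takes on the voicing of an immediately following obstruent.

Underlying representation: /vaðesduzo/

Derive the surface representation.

/s/ before /d/ (voiced) → [z]

[vaðezduzo]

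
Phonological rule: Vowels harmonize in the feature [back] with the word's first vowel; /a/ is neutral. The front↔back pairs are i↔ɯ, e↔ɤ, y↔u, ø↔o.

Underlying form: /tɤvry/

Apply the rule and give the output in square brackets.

[tɤvru]

/y/ harmonizes with /ɤ/ ([+back]) → [u]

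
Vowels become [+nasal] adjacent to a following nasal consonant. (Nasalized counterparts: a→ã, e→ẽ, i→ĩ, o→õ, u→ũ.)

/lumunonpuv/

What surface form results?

/u/ before nasal /m/ → [ũ]
/u/ before nasal /n/ → [ũ]
/o/ before nasal /n/ → [õ]

[lũmũnõnpuv]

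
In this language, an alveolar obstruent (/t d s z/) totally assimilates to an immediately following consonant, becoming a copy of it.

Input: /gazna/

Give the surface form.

/z/ before /n/ → [n] (total assimilation)

[ganna]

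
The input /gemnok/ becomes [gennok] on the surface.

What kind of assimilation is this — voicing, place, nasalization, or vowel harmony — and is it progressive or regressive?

place assimilation, regressive

/m/→[n].
Each target copies a feature from the following segment, so the direction is regressive.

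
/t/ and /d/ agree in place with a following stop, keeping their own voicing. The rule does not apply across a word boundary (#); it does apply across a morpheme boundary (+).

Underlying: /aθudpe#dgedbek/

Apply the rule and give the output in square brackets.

/d/ before /p/ (labial) → [b]
/d/ before /g/ (velar) → [g]
/d/ before /b/ (labial) → [b]

[aθubpe#ggebbek]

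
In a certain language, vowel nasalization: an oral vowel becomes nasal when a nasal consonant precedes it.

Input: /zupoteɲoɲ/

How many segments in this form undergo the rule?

1

/o/ after nasal /ɲ/ → [õ]
1 segment changes.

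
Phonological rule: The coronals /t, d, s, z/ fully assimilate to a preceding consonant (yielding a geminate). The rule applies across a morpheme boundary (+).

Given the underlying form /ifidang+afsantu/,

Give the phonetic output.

/s/ after /f/ → [f] (total assimilation)
/t/ after /n/ → [n] (total assimilation)

[ifidang+affannu]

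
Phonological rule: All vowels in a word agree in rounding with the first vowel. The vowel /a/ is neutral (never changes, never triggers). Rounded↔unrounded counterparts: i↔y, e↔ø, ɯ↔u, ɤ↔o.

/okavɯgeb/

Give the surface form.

/ɯ/ harmonizes with /o/ ([+round]) → [u]
/e/ harmonizes with /o/ ([+round]) → [ø]

[okavugøb]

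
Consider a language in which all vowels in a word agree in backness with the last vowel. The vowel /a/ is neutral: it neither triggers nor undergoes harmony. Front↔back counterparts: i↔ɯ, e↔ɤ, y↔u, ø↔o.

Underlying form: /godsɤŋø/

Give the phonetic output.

/o/ harmonizes with /ø/ ([-back]) → [ø]
/ɤ/ harmonizes with /ø/ ([-back]) → [e]

[gødseŋø]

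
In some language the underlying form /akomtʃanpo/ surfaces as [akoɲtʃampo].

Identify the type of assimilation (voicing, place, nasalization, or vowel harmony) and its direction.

/m/→[ɲ] /n/→[m].
Each target copies a feature from the following segment, so the direction is regressive.

place assimilation, regressive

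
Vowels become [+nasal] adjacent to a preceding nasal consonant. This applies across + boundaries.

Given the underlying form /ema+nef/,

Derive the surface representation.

[emã+nẽf]

/a/ after nasal /m/ → [ã]
/e/ after nasal /n/ → [ẽ]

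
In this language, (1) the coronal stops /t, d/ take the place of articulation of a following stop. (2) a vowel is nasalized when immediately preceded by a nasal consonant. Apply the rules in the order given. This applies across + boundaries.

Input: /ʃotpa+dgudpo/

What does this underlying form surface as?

Rule 1: /t/ before /p/ (labial) → [p]
Rule 1: /d/ before /g/ (velar) → [g]
Rule 1: /d/ before /p/ (labial) → [b]
After rule 1: ʃoppa+ggubpo
Rule 2: no segment meets the rule's conditions; no change.

[ʃoppa+ggubpo]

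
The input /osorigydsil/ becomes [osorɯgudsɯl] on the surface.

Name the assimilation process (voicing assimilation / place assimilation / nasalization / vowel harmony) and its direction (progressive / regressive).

vowel harmony, progressive

/i/→[ɯ] /y/→[u] /i/→[ɯ].
Vowels agree with the first vowel, so the harmony is progressive.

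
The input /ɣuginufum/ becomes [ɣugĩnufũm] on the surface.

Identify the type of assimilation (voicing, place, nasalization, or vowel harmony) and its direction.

/i/→[ĩ] /u/→[ũ].
Each target copies a feature from the following segment, so the direction is regressive.

nasalization, regressive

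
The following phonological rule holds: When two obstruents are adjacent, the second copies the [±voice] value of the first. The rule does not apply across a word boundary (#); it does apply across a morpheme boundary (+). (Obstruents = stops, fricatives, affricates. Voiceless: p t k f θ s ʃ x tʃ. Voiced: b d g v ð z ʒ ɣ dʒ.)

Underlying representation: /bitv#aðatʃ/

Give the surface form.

/v/ after /t/ (voiceless) → [f]

[bitf#aðatʃ]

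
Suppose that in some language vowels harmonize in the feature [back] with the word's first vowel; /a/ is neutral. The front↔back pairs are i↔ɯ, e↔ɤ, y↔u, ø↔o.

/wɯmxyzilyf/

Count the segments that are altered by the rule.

/y/ harmonizes with /ɯ/ ([+back]) → [u]
/i/ harmonizes with /ɯ/ ([+back]) → [ɯ]
/y/ harmonizes with /ɯ/ ([+back]) → [u]
3 segments change.

3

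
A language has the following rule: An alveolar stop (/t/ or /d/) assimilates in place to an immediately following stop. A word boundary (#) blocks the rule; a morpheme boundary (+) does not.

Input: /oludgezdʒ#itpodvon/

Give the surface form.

[oluggezdʒ#ippodvon]

/d/ before /g/ (velar) → [g]
/t/ before /p/ (labial) → [p]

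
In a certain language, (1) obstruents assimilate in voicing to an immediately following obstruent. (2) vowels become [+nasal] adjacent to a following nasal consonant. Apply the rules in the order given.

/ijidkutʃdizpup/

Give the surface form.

[ijitkudʒdispup]

Rule 1: /d/ before /k/ (voiceless) → [t]
Rule 1: /tʃ/ before /d/ (voiced) → [dʒ]
Rule 1: /z/ before /p/ (voiceless) → [s]
After rule 1: ijitkudʒdispup
Rule 2: no segment meets the rule's conditions; no change.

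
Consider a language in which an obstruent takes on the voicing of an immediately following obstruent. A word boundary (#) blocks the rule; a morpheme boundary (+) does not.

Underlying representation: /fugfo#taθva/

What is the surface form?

/g/ before /f/ (voiceless) → [k]
/θ/ before /v/ (voiced) → [ð]

[fukfo#taðva]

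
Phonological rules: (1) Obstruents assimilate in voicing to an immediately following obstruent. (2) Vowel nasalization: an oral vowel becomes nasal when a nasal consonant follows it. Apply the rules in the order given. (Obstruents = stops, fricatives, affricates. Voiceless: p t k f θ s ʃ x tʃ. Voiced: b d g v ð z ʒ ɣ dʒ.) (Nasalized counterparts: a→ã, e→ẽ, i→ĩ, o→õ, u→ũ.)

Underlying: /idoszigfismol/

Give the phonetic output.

Rule 1: /s/ before /z/ (voiced) → [z]
Rule 1: /g/ before /f/ (voiceless) → [k]
After rule 1: idozzikfismol
Rule 2: no segment meets the rule's conditions; no change.

[idozzikfismol]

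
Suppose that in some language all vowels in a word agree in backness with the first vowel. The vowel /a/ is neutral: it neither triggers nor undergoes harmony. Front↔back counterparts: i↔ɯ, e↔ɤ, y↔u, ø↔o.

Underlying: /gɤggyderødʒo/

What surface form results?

/y/ harmonizes with /ɤ/ ([+back]) → [u]
/e/ harmonizes with /ɤ/ ([+back]) → [ɤ]
/ø/ harmonizes with /ɤ/ ([+back]) → [o]

[gɤggudɤrodʒo]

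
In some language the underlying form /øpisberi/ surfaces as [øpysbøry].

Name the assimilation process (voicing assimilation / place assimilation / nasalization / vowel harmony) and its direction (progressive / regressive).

/i/→[y] /e/→[ø] /i/→[y].
Vowels agree with the first vowel, so the harmony is progressive.

vowel harmony, progressive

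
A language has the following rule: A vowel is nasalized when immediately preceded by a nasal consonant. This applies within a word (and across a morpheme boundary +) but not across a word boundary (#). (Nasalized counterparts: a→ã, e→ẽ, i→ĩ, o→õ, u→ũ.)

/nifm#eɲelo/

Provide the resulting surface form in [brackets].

/i/ after nasal /n/ → [ĩ]
/e/ after nasal /ɲ/ → [ẽ]

[nĩfm#eɲẽlo]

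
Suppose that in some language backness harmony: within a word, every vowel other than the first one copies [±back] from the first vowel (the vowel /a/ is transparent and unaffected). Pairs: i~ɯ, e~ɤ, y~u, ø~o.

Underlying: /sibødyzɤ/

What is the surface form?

[sibødyze]

/ɤ/ harmonizes with /i/ ([-back]) → [e]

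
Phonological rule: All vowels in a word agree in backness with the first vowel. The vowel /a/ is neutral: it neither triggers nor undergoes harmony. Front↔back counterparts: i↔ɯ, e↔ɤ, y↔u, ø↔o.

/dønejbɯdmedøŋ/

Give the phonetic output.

/ɯ/ harmonizes with /ø/ ([-back]) → [i]

[dønejbidmedøŋ]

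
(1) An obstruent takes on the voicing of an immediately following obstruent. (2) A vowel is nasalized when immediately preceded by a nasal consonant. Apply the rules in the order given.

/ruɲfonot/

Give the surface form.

[ruɲfonõt]

Rule 1: no segment meets the rule's conditions; no change.
After rule 1: ruɲfonot
Rule 2: /o/ after nasal /n/ → [õ]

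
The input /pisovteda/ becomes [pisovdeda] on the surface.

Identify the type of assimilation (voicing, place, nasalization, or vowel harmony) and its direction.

/t/→[d].
Each target copies a feature from the preceding segment, so the direction is progressive.

voicing assimilation, progressive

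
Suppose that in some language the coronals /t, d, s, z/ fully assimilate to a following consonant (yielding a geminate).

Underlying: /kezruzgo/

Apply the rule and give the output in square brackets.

[kerruggo]

/z/ before /r/ → [r] (total assimilation)
/z/ before /g/ → [g] (total assimilation)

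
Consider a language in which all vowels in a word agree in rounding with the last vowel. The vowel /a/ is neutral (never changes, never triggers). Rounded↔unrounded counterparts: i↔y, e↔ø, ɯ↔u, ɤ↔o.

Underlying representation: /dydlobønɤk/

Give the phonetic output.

/y/ harmonizes with /ɤ/ ([-round]) → [i]
/o/ harmonizes with /ɤ/ ([-round]) → [ɤ]
/ø/ harmonizes with /ɤ/ ([-round]) → [e]

[didlɤbenɤk]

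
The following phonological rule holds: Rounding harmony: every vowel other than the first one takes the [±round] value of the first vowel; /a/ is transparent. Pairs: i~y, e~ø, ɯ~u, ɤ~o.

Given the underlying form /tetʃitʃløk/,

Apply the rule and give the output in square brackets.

[tetʃitʃlek]

/ø/ harmonizes with /e/ ([-round]) → [e]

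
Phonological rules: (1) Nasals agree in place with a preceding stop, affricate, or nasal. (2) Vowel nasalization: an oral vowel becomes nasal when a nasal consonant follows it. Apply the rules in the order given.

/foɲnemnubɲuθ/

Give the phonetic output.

Rule 1: /n/ after /ɲ/ (palatal) → [ɲ]
Rule 1: /n/ after /m/ (labial) → [m]
Rule 1: /ɲ/ after /b/ (labial) → [m]
After rule 1: foɲɲemmubmuθ
Rule 2: /o/ before nasal /ɲ/ → [õ]
Rule 2: /e/ before nasal /m/ → [ẽ]

[fõɲɲẽmmubmuθ]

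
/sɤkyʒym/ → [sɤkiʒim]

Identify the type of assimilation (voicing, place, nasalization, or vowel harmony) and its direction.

vowel harmony, progressive

/y/→[i] /y/→[i].
Vowels agree with the first vowel, so the harmony is progressive.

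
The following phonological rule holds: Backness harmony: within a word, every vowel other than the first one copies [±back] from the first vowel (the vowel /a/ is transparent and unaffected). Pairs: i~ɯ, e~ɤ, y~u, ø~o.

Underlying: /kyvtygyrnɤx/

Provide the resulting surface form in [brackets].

/ɤ/ harmonizes with /y/ ([-back]) → [e]

[kyvtygyrnex]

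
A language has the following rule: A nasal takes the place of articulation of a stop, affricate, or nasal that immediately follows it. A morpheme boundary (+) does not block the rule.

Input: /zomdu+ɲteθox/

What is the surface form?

/m/ before /d/ (alveolar) → [n]
/ɲ/ before /t/ (alveolar) → [n]

[zondu+nteθox]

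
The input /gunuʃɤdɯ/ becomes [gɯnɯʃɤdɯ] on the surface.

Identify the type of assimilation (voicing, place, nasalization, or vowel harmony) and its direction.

vowel harmony, regressive

/u/→[ɯ] /u/→[ɯ].
Vowels agree with the last vowel, so the harmony is regressive.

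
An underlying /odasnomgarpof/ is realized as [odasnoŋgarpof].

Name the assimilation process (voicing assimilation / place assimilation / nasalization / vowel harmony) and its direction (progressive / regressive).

place assimilation, regressive

/m/→[ŋ].
Each target copies a feature from the following segment, so the direction is regressive.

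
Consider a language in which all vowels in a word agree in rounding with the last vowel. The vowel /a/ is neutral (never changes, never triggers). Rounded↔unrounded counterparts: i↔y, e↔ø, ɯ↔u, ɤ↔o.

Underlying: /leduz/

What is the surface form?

[løduz]

/e/ harmonizes with /u/ ([+round]) → [ø]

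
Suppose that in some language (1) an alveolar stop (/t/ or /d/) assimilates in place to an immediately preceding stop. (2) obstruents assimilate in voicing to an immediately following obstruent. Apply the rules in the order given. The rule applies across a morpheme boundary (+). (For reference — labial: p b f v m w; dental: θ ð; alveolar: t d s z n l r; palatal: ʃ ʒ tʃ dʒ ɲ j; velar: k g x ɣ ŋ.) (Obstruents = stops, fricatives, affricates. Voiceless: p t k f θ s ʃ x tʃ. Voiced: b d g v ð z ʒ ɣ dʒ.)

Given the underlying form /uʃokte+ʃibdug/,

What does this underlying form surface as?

Rule 1: /t/ after /k/ (velar) → [k]
Rule 1: /d/ after /b/ (labial) → [b]
After rule 1: uʃokke+ʃibbug
Rule 2: no segment meets the rule's conditions; no change.

[uʃokke+ʃibbug]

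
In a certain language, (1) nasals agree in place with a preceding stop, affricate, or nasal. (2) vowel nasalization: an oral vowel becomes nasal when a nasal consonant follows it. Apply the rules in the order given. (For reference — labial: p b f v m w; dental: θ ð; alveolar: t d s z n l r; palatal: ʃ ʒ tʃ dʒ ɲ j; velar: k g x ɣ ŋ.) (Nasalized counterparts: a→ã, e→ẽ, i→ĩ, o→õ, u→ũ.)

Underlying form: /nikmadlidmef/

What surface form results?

[nikŋadlidnef]

Rule 1: /m/ after /k/ (velar) → [ŋ]
Rule 1: /m/ after /d/ (alveolar) → [n]
After rule 1: nikŋadlidnef
Rule 2: no segment meets the rule's conditions; no change.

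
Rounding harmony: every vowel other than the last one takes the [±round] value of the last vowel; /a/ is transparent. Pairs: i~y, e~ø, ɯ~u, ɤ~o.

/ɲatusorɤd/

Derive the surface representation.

/u/ harmonizes with /ɤ/ ([-round]) → [ɯ]
/o/ harmonizes with /ɤ/ ([-round]) → [ɤ]

[ɲatɯsɤrɤd]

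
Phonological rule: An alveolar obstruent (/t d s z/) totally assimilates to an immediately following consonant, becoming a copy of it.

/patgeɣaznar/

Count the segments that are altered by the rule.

2

/t/ before /g/ → [g] (total assimilation)
/z/ before /n/ → [n] (total assimilation)
2 segments change.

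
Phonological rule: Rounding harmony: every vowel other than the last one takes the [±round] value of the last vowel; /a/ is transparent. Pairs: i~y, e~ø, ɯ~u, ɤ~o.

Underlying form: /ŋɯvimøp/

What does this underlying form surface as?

/ɯ/ harmonizes with /ø/ ([+round]) → [u]
/i/ harmonizes with /ø/ ([+round]) → [y]

[ŋuvymøp]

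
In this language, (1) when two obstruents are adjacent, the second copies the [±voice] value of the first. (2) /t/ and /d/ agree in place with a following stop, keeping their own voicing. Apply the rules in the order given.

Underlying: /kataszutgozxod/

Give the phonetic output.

Rule 1: /z/ after /s/ (voiceless) → [s]
Rule 1: /g/ after /t/ (voiceless) → [k]
Rule 1: /x/ after /z/ (voiced) → [ɣ]
After rule 1: katassutkozɣod
Rule 2: /t/ before /k/ (velar) → [k]

[katassukkozɣod]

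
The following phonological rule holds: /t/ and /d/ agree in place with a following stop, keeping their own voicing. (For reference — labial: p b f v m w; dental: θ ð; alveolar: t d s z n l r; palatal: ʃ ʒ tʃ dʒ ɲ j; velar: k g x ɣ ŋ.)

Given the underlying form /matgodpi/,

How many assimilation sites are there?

/t/ before /g/ (velar) → [k]
/d/ before /p/ (labial) → [b]
2 segments change.

2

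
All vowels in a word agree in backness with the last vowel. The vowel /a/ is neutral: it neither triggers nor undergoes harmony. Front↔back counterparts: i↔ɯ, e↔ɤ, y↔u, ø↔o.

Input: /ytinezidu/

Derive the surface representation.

[utɯnɤzɯdu]

/y/ harmonizes with /u/ ([+back]) → [u]
/i/ harmonizes with /u/ ([+back]) → [ɯ]
/e/ harmonizes with /u/ ([+back]) → [ɤ]
/i/ harmonizes with /u/ ([+back]) → [ɯ]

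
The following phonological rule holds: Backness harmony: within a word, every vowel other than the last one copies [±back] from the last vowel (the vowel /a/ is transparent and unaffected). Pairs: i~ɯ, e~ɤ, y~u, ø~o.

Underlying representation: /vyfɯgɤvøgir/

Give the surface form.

/ɯ/ harmonizes with /i/ ([-back]) → [i]
/ɤ/ harmonizes with /i/ ([-back]) → [e]

[vyfigevøgir]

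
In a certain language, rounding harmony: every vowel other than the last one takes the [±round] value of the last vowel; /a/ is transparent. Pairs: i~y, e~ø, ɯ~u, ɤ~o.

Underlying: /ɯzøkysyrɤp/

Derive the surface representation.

/ø/ harmonizes with /ɤ/ ([-round]) → [e]
/y/ harmonizes with /ɤ/ ([-round]) → [i]
/y/ harmonizes with /ɤ/ ([-round]) → [i]

[ɯzekisirɤp]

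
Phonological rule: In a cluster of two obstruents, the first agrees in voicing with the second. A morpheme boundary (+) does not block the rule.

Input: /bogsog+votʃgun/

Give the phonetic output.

[boksog+vodʒgun]

/g/ before /s/ (voiceless) → [k]
/tʃ/ before /g/ (voiced) → [dʒ]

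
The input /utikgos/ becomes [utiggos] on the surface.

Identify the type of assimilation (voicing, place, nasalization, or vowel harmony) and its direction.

voicing assimilation, regressive

/k/→[g].
Each target copies a feature from the following segment, so the direction is regressive.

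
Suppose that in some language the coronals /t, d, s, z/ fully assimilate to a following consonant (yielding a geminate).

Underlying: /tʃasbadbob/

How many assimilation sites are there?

/s/ before /b/ → [b] (total assimilation)
/d/ before /b/ → [b] (total assimilation)
2 segments change.

2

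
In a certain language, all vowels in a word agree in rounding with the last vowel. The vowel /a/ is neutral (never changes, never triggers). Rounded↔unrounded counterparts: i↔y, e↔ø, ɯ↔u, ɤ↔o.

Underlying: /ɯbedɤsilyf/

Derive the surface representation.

/ɯ/ harmonizes with /y/ ([+round]) → [u]
/e/ harmonizes with /y/ ([+round]) → [ø]
/ɤ/ harmonizes with /y/ ([+round]) → [o]
/i/ harmonizes with /y/ ([+round]) → [y]

[ubødosylyf]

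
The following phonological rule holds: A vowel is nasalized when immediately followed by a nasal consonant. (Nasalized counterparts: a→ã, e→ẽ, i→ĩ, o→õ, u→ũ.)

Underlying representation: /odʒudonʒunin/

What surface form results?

[odʒudõnʒũnĩn]

/o/ before nasal /n/ → [õ]
/u/ before nasal /n/ → [ũ]
/i/ before nasal /n/ → [ĩ]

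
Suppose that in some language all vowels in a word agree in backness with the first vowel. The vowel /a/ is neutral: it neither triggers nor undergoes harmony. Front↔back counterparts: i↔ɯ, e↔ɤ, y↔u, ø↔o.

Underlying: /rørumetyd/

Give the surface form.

[rørymetyd]

/u/ harmonizes with /ø/ ([-back]) → [y]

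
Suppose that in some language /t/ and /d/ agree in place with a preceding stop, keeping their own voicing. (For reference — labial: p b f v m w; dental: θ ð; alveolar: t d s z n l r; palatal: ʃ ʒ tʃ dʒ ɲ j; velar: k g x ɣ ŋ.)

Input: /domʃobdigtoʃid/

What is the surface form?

[domʃobbigkoʃid]

/d/ after /b/ (labial) → [b]
/t/ after /g/ (velar) → [k]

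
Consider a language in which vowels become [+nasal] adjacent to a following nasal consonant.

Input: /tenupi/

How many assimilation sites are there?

1

/e/ before nasal /n/ → [ẽ]
1 segment changes.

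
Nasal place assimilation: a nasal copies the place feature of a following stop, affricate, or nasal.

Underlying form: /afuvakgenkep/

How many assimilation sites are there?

/n/ before /k/ (velar) → [ŋ]
1 segment changes.

1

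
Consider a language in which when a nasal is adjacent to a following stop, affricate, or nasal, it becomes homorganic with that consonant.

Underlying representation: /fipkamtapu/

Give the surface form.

/m/ before /t/ (alveolar) → [n]

[fipkantapu]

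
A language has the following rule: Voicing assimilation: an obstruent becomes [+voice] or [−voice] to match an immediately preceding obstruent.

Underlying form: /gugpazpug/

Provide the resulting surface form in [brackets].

/p/ after /g/ (voiced) → [b]
/p/ after /z/ (voiced) → [b]

[gugbazbug]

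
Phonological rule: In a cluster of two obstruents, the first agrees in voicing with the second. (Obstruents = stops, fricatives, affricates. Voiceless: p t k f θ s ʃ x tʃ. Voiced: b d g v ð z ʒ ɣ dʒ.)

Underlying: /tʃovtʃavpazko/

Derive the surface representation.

[tʃoftʃafpasko]

/v/ before /tʃ/ (voiceless) → [f]
/v/ before /p/ (voiceless) → [f]
/z/ before /k/ (voiceless) → [s]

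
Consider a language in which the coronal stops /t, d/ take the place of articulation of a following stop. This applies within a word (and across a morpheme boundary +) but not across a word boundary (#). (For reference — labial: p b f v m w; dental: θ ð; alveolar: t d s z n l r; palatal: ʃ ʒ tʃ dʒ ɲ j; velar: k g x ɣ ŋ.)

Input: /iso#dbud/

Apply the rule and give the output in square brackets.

/d/ before /b/ (labial) → [b]

[iso#bbud]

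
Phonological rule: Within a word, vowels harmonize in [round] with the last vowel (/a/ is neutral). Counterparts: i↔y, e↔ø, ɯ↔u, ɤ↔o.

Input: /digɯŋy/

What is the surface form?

[dyguŋy]

/i/ harmonizes with /y/ ([+round]) → [y]
/ɯ/ harmonizes with /y/ ([+round]) → [u]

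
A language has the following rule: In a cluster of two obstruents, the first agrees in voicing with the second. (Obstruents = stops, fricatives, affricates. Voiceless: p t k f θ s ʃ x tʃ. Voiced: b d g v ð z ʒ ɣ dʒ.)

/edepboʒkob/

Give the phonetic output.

[edebboʃkob]

/p/ before /b/ (voiced) → [b]
/ʒ/ before /k/ (voiceless) → [ʃ]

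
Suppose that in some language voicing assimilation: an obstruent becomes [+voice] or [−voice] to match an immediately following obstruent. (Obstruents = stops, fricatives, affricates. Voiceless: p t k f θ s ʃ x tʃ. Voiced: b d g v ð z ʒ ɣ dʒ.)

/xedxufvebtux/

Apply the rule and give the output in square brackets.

/d/ before /x/ (voiceless) → [t]
/f/ before /v/ (voiced) → [v]
/b/ before /t/ (voiceless) → [p]

[xetxuvveptux]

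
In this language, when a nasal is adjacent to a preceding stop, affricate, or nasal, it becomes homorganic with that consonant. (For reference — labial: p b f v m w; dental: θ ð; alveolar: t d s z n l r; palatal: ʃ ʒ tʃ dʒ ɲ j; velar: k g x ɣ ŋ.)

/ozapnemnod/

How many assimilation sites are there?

/n/ after /p/ (labial) → [m]
/n/ after /m/ (labial) → [m]
2 segments change.

2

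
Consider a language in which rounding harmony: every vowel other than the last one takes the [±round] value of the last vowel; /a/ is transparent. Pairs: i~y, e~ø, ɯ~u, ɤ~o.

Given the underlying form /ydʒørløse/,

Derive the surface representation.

/y/ harmonizes with /e/ ([-round]) → [i]
/ø/ harmonizes with /e/ ([-round]) → [e]
/ø/ harmonizes with /e/ ([-round]) → [e]

[idʒerlese]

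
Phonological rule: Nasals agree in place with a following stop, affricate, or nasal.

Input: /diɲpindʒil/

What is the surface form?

/ɲ/ before /p/ (labial) → [m]
/n/ before /dʒ/ (palatal) → [ɲ]

[dimpiɲdʒil]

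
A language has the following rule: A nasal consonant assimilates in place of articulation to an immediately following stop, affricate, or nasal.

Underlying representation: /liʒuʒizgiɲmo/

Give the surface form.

[liʒuʒizgimmo]

/ɲ/ before /m/ (labial) → [m]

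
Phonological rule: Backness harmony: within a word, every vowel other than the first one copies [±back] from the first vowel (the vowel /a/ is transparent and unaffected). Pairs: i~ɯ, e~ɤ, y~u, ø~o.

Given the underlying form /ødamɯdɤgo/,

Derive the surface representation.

/ɯ/ harmonizes with /ø/ ([-back]) → [i]
/ɤ/ harmonizes with /ø/ ([-back]) → [e]
/o/ harmonizes with /ø/ ([-back]) → [ø]

[ødamidegø]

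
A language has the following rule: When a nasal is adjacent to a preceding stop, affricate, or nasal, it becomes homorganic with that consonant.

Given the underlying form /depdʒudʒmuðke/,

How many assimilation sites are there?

/m/ after /dʒ/ (palatal) → [ɲ]
1 segment changes.

1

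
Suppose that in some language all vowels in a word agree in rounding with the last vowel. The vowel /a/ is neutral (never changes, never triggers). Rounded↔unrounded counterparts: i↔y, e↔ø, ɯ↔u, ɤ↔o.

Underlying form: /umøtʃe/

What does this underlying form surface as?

/u/ harmonizes with /e/ ([-round]) → [ɯ]
/ø/ harmonizes with /e/ ([-round]) → [e]

[ɯmetʃe]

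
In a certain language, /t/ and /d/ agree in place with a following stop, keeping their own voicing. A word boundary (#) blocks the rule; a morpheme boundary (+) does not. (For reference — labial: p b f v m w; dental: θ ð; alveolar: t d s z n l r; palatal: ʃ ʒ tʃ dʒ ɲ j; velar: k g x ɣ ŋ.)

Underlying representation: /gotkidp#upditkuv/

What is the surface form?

[gokkibp#updikkuv]

/t/ before /k/ (velar) → [k]
/d/ before /p/ (labial) → [b]
/t/ before /k/ (velar) → [k]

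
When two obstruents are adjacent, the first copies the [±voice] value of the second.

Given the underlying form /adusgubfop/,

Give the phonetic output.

/s/ before /g/ (voiced) → [z]
/b/ before /f/ (voiceless) → [p]

[aduzgupfop]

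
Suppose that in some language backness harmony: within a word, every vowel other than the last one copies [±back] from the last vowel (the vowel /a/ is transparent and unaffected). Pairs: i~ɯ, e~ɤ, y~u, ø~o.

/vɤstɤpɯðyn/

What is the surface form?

/ɤ/ harmonizes with /y/ ([-back]) → [e]
/ɤ/ harmonizes with /y/ ([-back]) → [e]
/ɯ/ harmonizes with /y/ ([-back]) → [i]

[vestepiðyn]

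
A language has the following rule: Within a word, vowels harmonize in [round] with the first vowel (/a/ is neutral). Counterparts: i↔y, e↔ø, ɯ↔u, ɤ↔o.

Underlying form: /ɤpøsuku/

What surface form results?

[ɤpesɯkɯ]

/ø/ harmonizes with /ɤ/ ([-round]) → [e]
/u/ harmonizes with /ɤ/ ([-round]) → [ɯ]
/u/ harmonizes with /ɤ/ ([-round]) → [ɯ]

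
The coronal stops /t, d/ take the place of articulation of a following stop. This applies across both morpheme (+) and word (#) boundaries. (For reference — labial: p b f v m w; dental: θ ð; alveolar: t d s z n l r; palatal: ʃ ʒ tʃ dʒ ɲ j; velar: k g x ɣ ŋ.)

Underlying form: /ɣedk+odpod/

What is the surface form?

[ɣegk+obpod]

/d/ before /k/ (velar) → [g]
/d/ before /p/ (labial) → [b]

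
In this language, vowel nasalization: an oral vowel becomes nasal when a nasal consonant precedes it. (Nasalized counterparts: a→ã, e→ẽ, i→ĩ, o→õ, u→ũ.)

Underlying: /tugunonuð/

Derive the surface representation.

/o/ after nasal /n/ → [õ]
/u/ after nasal /n/ → [ũ]

[tugunõnũð]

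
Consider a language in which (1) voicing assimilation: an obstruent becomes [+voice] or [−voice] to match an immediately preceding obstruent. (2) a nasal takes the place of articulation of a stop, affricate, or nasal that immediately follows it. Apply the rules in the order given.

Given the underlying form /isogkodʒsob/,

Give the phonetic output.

[isoggodʒzob]

Rule 1: /k/ after /g/ (voiced) → [g]
Rule 1: /s/ after /dʒ/ (voiced) → [z]
After rule 1: isoggodʒzob
Rule 2: no segment meets the rule's conditions; no change.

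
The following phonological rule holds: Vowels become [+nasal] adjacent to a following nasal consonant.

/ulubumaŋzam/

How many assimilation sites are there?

3

/u/ before nasal /m/ → [ũ]
/a/ before nasal /ŋ/ → [ã]
/a/ before nasal /m/ → [ã]
3 segments change.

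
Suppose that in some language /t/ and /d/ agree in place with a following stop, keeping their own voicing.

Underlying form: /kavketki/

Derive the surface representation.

[kavkekki]

/t/ before /k/ (velar) → [k]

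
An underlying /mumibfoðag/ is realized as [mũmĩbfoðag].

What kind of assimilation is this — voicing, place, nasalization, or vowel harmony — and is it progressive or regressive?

nasalization, progressive

/u/→[ũ] /i/→[ĩ].
Each target copies a feature from the preceding segment, so the direction is progressive.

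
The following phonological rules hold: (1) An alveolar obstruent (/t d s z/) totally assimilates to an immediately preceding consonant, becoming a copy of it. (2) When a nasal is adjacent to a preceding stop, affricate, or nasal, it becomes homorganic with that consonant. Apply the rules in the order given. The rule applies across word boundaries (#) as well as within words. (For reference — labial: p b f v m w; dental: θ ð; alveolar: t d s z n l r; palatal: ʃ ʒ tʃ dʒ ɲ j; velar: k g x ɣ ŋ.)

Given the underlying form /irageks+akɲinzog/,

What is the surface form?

[iragekk+akŋinnog]

Rule 1: /s/ after /k/ → [k] (total assimilation)
Rule 1: /z/ after /n/ → [n] (total assimilation)
After rule 1: iragekk+akɲinnog
Rule 2: /ɲ/ after /k/ (velar) → [ŋ]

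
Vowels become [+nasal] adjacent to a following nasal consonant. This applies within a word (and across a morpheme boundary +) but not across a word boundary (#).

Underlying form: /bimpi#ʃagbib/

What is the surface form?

[bĩmpi#ʃagbib]

/i/ before nasal /m/ → [ĩ]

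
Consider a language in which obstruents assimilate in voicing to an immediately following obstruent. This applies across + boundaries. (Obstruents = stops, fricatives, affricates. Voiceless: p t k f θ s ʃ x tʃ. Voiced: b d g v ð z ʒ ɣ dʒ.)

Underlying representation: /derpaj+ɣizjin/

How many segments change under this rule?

0

No segment meets the rule's conditions.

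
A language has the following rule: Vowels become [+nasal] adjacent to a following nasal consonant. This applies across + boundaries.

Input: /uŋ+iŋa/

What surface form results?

[ũŋ+ĩŋa]

/u/ before nasal /ŋ/ → [ũ]
/i/ before nasal /ŋ/ → [ĩ]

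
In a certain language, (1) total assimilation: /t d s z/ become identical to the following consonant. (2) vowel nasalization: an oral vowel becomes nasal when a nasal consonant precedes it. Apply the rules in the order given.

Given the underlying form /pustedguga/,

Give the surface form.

[puttegguga]

Rule 1: /s/ before /t/ → [t] (total assimilation)
Rule 1: /d/ before /g/ → [g] (total assimilation)
After rule 1: puttegguga
Rule 2: no segment meets the rule's conditions; no change.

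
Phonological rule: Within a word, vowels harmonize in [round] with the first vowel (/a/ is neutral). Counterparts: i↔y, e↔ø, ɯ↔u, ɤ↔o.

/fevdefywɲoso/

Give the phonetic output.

[fevdefiwɲɤsɤ]

/y/ harmonizes with /e/ ([-round]) → [i]
/o/ harmonizes with /e/ ([-round]) → [ɤ]
/o/ harmonizes with /e/ ([-round]) → [ɤ]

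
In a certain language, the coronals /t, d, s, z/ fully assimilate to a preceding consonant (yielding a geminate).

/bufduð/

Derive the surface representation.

/d/ after /f/ → [f] (total assimilation)

[buffuð]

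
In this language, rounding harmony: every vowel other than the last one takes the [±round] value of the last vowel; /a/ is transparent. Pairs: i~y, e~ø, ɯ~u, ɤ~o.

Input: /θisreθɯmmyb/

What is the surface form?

/i/ harmonizes with /y/ ([+round]) → [y]
/e/ harmonizes with /y/ ([+round]) → [ø]
/ɯ/ harmonizes with /y/ ([+round]) → [u]

[θysrøθummyb]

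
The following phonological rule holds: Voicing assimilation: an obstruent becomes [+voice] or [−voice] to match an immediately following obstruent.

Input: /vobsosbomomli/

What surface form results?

[vopsozbomomli]

/b/ before /s/ (voiceless) → [p]
/s/ before /b/ (voiced) → [z]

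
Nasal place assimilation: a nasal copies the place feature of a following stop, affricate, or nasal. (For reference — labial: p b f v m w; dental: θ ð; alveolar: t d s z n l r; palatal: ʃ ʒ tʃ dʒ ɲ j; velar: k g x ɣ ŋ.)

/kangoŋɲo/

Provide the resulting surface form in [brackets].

/n/ before /g/ (velar) → [ŋ]
/ŋ/ before /ɲ/ (palatal) → [ɲ]

[kaŋgoɲɲo]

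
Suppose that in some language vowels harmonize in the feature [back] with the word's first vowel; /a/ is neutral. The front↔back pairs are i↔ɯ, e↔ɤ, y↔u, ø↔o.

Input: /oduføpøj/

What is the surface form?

[odufopoj]

/ø/ harmonizes with /o/ ([+back]) → [o]
/ø/ harmonizes with /o/ ([+back]) → [o]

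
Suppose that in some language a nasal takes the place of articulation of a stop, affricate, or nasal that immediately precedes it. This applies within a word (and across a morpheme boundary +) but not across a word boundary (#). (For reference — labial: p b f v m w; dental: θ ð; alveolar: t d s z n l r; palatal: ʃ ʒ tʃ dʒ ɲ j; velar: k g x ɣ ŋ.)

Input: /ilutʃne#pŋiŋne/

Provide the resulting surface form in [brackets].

/n/ after /tʃ/ (palatal) → [ɲ]
/ŋ/ after /p/ (labial) → [m]
/n/ after /ŋ/ (velar) → [ŋ]

[ilutʃɲe#pmiŋŋe]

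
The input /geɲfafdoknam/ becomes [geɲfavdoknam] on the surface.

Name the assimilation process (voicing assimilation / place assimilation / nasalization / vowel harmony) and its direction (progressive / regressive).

/f/→[v].
Each target copies a feature from the following segment, so the direction is regressive.

voicing assimilation, regressive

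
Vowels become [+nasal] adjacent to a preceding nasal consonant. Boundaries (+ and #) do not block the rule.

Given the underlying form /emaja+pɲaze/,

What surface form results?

[emãja+pɲãze]

/a/ after nasal /m/ → [ã]
/a/ after nasal /ɲ/ → [ã]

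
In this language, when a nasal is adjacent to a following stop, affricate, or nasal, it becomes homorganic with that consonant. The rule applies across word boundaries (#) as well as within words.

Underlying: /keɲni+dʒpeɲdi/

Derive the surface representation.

[kenni+dʒpendi]

/ɲ/ before /n/ (alveolar) → [n]
/ɲ/ before /d/ (alveolar) → [n]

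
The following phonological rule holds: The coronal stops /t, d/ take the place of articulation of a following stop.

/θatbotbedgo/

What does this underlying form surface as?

[θapbopbeggo]

/t/ before /b/ (labial) → [p]
/t/ before /b/ (labial) → [p]
/d/ before /g/ (velar) → [g]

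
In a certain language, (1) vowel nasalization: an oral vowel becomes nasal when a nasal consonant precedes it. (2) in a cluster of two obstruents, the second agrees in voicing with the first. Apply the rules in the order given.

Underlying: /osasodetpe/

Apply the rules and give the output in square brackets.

Rule 1: no segment meets the rule's conditions; no change.
After rule 1: osasodetpe
Rule 2: no segment meets the rule's conditions; no change.

[osasodetpe]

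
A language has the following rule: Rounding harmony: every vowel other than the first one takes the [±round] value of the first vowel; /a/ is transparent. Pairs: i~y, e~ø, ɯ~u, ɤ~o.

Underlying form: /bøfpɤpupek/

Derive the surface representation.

[bøfpopupøk]

/ɤ/ harmonizes with /ø/ ([+round]) → [o]
/e/ harmonizes with /ø/ ([+round]) → [ø]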